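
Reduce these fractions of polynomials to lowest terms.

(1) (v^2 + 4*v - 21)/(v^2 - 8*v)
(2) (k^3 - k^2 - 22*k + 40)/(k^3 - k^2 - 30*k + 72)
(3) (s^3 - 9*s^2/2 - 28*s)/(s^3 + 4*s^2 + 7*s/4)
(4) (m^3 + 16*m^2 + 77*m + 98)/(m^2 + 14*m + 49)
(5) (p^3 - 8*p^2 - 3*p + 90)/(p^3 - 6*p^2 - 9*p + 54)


(1) = (v^2 + 4*v - 21)/(v^2 - 8*v)
(2) = (k^2 + 3*k - 10)/(k^2 + 3*k - 18)
(3) = (2*s - 16)/(2*s + 1)
(4) = m + 2
(5) = (p - 5)/(p - 3)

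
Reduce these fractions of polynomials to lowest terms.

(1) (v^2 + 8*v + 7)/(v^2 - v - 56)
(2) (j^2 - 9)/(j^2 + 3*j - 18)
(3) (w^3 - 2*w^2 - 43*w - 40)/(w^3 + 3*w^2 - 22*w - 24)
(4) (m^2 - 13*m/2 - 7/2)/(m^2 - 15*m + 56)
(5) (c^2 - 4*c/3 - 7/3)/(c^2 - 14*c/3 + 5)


(1) = (v + 1)/(v - 8)
(2) = (j + 3)/(j + 6)
(3) = (w^2 - 3*w - 40)/(w^2 + 2*w - 24)
(4) = (2*m + 1)/(2*m - 16)
(5) = (3*c^2 - 4*c - 7)/(3*c^2 - 14*c + 15)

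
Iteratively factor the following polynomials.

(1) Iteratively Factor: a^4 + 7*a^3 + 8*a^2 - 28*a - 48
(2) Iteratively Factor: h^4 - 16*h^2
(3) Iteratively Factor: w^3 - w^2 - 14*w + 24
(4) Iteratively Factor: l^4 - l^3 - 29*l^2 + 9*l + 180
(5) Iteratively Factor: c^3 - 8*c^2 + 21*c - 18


(1) = (a + 3)*(a^3 + 4*a^2 - 4*a - 16) = (a + 2)*(a + 3)*(a^2 + 2*a - 8) = (a - 2)*(a + 2)*(a + 3)*(a + 4)
(2) = (h)*(h^3 - 16*h) = h^2*(h^2 - 16) = h^2*(h + 4)*(h - 4)
(3) = (w + 4)*(w^2 - 5*w + 6) = (w - 2)*(w + 4)*(w - 3)
(4) = (l + 3)*(l^3 - 4*l^2 - 17*l + 60) = (l - 5)*(l + 3)*(l^2 + l - 12) = (l - 5)*(l - 3)*(l + 3)*(l + 4)
(5) = (c - 3)*(c^2 - 5*c + 6) = (c - 3)^2*(c - 2)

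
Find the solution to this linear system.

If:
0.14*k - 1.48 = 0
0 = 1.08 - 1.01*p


Then:
k = 10.57
p = 1.07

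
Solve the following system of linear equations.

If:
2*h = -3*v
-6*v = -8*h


Then:
h = 0
v = 0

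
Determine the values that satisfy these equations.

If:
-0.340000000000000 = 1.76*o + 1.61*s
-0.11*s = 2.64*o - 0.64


Then:
o = 0.26
s = -0.50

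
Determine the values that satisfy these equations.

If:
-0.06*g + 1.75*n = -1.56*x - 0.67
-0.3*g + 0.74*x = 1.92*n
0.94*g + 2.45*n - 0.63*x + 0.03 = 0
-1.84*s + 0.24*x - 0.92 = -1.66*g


Then:
g = 0.11
n = -0.13
s = -0.44
x = -0.28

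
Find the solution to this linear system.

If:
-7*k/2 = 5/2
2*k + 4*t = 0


Then:
k = -5/7
t = 5/14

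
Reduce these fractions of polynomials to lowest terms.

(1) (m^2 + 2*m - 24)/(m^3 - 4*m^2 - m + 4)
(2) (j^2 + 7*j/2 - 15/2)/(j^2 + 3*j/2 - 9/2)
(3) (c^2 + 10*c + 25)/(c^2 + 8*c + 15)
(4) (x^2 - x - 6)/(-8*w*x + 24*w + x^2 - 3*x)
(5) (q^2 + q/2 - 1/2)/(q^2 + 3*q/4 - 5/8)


(1) = (m + 6)/(m^2 - 1)
(2) = (j + 5)/(j + 3)
(3) = (c + 5)/(c + 3)
(4) = (x + 2)/(-8*w + x)
(5) = (4*q + 4)/(4*q + 5)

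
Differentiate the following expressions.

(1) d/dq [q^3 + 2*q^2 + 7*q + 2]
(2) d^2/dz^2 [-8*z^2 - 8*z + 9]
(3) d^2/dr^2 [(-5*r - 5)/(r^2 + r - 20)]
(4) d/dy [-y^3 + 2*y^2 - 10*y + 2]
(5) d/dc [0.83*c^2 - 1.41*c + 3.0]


(1) = 3*q^2 + 4*q + 7
(2) = -16
(3) = 10*(-(r + 1)*(2*r + 1)^2 + (3*r + 2)*(r^2 + r - 20))/(r^2 + r - 20)^3
(4) = -3*y^2 + 4*y - 10
(5) = 1.66*c - 1.41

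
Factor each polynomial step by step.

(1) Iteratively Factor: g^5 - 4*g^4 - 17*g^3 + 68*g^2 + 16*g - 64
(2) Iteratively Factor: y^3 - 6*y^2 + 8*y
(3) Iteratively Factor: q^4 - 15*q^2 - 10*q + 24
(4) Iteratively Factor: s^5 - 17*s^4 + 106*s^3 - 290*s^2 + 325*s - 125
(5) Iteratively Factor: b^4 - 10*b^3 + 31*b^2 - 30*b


(1) = (g - 4)*(g^4 - 17*g^2 + 16) = (g - 4)*(g + 1)*(g^3 - g^2 - 16*g + 16) = (g - 4)*(g - 1)*(g + 1)*(g^2 - 16) = (g - 4)*(g - 1)*(g + 1)*(g + 4)*(g - 4)
(2) = (y - 4)*(y^2 - 2*y) = (y - 4)*(y - 2)*(y)
(3) = (q + 3)*(q^3 - 3*q^2 - 6*q + 8) = (q - 4)*(q + 3)*(q^2 + q - 2) = (q - 4)*(q + 2)*(q + 3)*(q - 1)
(4) = (s - 5)*(s^4 - 12*s^3 + 46*s^2 - 60*s + 25) = (s - 5)*(s - 1)*(s^3 - 11*s^2 + 35*s - 25) = (s - 5)^2*(s - 1)*(s^2 - 6*s + 5) = (s - 5)^2*(s - 1)^2*(s - 5)
(5) = (b - 3)*(b^3 - 7*b^2 + 10*b) = b*(b - 3)*(b^2 - 7*b + 10) = b*(b - 5)*(b - 3)*(b - 2)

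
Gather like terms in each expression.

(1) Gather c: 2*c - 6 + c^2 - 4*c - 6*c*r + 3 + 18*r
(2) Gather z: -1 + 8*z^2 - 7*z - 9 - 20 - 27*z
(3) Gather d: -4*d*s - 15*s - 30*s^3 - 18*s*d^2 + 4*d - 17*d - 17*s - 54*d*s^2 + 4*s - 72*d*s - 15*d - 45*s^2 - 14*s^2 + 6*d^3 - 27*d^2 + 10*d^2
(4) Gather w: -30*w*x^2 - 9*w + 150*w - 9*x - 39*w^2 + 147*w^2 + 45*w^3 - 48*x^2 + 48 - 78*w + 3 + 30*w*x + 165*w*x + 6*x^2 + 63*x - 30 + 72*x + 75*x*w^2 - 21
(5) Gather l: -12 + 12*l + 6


(1) = c^2 + c*(-6*r - 2) + 18*r - 3
(2) = 8*z^2 - 34*z - 30
(3) = 6*d^3 + d^2*(-18*s - 17) + d*(-54*s^2 - 76*s - 28) - 30*s^3 - 59*s^2 - 28*s
(4) = 45*w^3 + w^2*(75*x + 108) + w*(-30*x^2 + 195*x + 63) - 42*x^2 + 126*x
(5) = 12*l - 6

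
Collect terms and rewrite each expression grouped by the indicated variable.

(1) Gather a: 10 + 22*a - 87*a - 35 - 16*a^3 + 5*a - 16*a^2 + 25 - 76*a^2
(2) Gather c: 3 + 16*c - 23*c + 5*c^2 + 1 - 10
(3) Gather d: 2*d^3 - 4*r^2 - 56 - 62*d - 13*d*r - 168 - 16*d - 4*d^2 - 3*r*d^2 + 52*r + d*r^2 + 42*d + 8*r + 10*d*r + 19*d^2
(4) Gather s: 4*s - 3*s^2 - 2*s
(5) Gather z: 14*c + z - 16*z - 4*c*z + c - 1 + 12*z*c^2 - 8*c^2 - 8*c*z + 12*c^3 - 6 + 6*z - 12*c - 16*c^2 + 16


(1) = -16*a^3 - 92*a^2 - 60*a
(2) = 5*c^2 - 7*c - 6
(3) = 2*d^3 + d^2*(15 - 3*r) + d*(r^2 - 3*r - 36) - 4*r^2 + 60*r - 224
(4) = -3*s^2 + 2*s
(5) = 12*c^3 - 24*c^2 + 3*c + z*(12*c^2 - 12*c - 9) + 9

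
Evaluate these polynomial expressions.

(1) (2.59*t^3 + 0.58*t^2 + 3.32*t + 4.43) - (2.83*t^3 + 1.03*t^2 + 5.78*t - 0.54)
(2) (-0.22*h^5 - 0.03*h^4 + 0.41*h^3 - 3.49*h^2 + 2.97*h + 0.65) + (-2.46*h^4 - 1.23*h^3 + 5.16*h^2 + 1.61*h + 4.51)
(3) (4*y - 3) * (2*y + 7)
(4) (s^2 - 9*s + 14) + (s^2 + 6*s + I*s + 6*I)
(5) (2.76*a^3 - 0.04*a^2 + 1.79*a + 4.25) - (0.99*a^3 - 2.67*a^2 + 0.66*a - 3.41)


(1) = -0.24*t^3 - 0.45*t^2 - 2.46*t + 4.97
(2) = -0.22*h^5 - 2.49*h^4 - 0.82*h^3 + 1.67*h^2 + 4.58*h + 5.16
(3) = 8*y^2 + 22*y - 21
(4) = 2*s^2 - 3*s + I*s + 14 + 6*I
(5) = 1.77*a^3 + 2.63*a^2 + 1.13*a + 7.66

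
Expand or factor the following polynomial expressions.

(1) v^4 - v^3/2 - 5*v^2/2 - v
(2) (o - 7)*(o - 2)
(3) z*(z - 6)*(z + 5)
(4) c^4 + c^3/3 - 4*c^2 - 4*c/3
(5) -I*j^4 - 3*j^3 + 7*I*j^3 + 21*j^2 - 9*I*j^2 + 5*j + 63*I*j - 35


(1) = v*(v - 2)*(v + 1/2)*(v + 1)
(2) = o^2 - 9*o + 14
(3) = z^3 - z^2 - 30*z
(4) = c*(c - 2)*(c + 1/3)*(c + 2)
(5) = (j - 7)*(j - 5*I)*(j + I)*(-I*j + 1)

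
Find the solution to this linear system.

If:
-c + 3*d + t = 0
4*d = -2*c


Then:
c = 2*t/5
d = -t/5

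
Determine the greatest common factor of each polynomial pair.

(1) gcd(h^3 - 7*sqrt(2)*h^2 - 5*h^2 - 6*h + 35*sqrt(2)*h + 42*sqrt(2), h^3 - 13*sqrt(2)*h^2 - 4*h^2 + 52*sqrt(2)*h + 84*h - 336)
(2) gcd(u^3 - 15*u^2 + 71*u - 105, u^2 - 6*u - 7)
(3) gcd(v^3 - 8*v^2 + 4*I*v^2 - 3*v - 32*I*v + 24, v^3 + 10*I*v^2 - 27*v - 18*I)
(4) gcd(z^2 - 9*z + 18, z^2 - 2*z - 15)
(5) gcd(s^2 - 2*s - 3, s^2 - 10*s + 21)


(1) = h - 7*sqrt(2)
(2) = u - 7
(3) = v^2 + 4*I*v - 3
(4) = 1
(5) = gcd((s - 3)*(s + 1), (s - 7)*(s - 3)) = s - 3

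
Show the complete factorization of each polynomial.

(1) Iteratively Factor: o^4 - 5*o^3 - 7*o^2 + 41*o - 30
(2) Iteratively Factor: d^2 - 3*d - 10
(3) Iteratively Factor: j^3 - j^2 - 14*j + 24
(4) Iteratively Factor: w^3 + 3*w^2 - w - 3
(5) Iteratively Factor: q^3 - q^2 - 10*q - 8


(1) = (o + 3)*(o^3 - 8*o^2 + 17*o - 10) = (o - 1)*(o + 3)*(o^2 - 7*o + 10) = (o - 2)*(o - 1)*(o + 3)*(o - 5)
(2) = (d - 5)*(d + 2)
(3) = (j - 3)*(j^2 + 2*j - 8) = (j - 3)*(j + 4)*(j - 2)
(4) = (w + 3)*(w^2 - 1) = (w - 1)*(w + 3)*(w + 1)
(5) = (q - 4)*(q^2 + 3*q + 2) = (q - 4)*(q + 2)*(q + 1)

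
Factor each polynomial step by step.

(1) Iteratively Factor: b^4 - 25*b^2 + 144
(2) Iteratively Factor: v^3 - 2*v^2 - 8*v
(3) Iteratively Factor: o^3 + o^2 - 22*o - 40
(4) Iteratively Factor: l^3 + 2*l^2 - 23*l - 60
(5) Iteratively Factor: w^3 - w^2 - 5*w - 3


(1) = (b - 4)*(b^3 + 4*b^2 - 9*b - 36) = (b - 4)*(b + 3)*(b^2 + b - 12) = (b - 4)*(b + 3)*(b + 4)*(b - 3)
(2) = (v)*(v^2 - 2*v - 8) = v*(v - 4)*(v + 2)
(3) = (o - 5)*(o^2 + 6*o + 8) = (o - 5)*(o + 2)*(o + 4)
(4) = (l - 5)*(l^2 + 7*l + 12) = (l - 5)*(l + 4)*(l + 3)
(5) = (w + 1)*(w^2 - 2*w - 3) = (w - 3)*(w + 1)*(w + 1)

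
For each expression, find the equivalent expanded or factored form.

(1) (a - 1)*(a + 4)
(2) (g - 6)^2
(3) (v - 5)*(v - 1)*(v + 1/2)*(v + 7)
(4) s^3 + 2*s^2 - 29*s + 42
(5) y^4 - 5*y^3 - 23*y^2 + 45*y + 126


(1) = a^2 + 3*a - 4
(2) = g^2 - 12*g + 36
(3) = v^4 + 3*v^3/2 - 73*v^2/2 + 33*v/2 + 35/2
(4) = (s - 3)*(s - 2)*(s + 7)
(5) = (y - 7)*(y - 3)*(y + 2)*(y + 3)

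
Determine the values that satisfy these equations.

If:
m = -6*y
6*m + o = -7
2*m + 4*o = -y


Then:
m = -24/19
o = 11/19
y = 4/19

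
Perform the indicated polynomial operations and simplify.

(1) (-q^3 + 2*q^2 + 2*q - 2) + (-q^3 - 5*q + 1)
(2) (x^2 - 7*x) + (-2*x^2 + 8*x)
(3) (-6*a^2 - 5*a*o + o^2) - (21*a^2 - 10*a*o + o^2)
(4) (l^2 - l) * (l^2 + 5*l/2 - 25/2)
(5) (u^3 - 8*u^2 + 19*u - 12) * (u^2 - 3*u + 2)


(1) = -2*q^3 + 2*q^2 - 3*q - 1
(2) = -x^2 + x
(3) = -27*a^2 + 5*a*o
(4) = l^4 + 3*l^3/2 - 15*l^2 + 25*l/2
(5) = u^5 - 11*u^4 + 45*u^3 - 85*u^2 + 74*u - 24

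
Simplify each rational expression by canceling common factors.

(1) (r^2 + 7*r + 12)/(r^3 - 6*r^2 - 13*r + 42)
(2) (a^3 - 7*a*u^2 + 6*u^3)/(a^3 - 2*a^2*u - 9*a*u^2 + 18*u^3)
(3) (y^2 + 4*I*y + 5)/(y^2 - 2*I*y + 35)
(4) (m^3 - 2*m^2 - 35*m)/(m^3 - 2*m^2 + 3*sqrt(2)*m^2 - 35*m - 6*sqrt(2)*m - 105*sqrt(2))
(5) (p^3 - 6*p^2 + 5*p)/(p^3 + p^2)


(1) = (r + 4)/(r^2 - 9*r + 14)
(2) = (-a + u)/(-a + 3*u)
(3) = (y - I)/(y - 7*I)
(4) = m/(m + 3*sqrt(2))
(5) = (p^2 - 6*p + 5)/(p^2 + p)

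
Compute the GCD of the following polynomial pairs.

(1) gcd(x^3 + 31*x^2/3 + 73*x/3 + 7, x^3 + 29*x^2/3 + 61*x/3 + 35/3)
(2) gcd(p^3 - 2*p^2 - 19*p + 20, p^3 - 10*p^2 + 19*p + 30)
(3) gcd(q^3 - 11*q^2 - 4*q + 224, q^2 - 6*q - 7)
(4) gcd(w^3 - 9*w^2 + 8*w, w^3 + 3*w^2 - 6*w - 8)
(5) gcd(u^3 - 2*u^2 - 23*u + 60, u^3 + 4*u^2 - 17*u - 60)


(1) = gcd((x + 1/3)*(x + 3)*(x + 7), (x + 1)*(x + 5/3)*(x + 7)) = x + 7
(2) = p - 5
(3) = gcd((q - 8)*(q - 7)*(q + 4), (q - 7)*(q + 1)) = q - 7
(4) = 1
(5) = u^2 + u - 20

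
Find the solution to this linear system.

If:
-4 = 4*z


Then:
z = -1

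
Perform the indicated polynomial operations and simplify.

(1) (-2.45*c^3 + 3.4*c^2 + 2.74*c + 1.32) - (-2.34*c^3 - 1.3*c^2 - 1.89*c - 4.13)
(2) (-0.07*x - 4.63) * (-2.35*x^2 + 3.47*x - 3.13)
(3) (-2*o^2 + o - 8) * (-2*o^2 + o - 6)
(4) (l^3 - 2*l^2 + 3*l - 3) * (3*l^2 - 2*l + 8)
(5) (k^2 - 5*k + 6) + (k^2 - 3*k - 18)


(1) = -0.11*c^3 + 4.7*c^2 + 4.63*c + 5.45
(2) = 0.1645*x^3 + 10.6376*x^2 - 15.847*x + 14.4919
(3) = 4*o^4 - 4*o^3 + 29*o^2 - 14*o + 48
(4) = 3*l^5 - 8*l^4 + 21*l^3 - 31*l^2 + 30*l - 24
(5) = 2*k^2 - 8*k - 12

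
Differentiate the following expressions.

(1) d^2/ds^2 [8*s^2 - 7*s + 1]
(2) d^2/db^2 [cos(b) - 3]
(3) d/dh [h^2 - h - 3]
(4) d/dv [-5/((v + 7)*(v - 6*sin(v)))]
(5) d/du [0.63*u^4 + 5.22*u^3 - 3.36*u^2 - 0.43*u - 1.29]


(1) = 16
(2) = -cos(b)
(3) = 2*h - 1
(4) = 5*(v + (1 - 6*cos(v))*(v + 7) - 6*sin(v))/((v + 7)^2*(v - 6*sin(v))^2)
(5) = 2.52*u^3 + 15.66*u^2 - 6.72*u - 0.43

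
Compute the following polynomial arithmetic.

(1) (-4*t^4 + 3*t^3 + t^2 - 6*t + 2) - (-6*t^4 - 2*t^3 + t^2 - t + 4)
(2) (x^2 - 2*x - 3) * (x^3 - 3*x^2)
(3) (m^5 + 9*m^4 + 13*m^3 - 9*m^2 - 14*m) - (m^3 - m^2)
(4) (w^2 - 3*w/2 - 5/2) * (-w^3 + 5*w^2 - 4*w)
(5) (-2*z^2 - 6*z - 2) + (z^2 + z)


(1) = 2*t^4 + 5*t^3 - 5*t - 2
(2) = x^5 - 5*x^4 + 3*x^3 + 9*x^2
(3) = m^5 + 9*m^4 + 12*m^3 - 8*m^2 - 14*m
(4) = -w^5 + 13*w^4/2 - 9*w^3 - 13*w^2/2 + 10*w
(5) = -z^2 - 5*z - 2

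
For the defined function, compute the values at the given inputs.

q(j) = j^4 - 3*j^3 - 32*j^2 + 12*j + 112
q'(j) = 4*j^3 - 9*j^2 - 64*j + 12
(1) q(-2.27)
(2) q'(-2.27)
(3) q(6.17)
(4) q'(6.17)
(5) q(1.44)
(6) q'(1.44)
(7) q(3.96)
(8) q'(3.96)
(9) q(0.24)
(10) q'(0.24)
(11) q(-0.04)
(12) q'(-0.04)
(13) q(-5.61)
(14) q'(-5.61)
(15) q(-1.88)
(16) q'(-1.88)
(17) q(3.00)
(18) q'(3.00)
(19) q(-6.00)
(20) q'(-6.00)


(1) = -18.49
(2) = 64.12
(3) = -287.58
(4) = 214.04
(5) = 58.27
(6) = -86.88
(7) = -282.68
(8) = -134.18
(9) = 113.00
(10) = -3.82
(11) = 111.47
(12) = 14.55
(13) = 557.74
(14) = -618.44
(15) = 8.77
(16) = 73.93
(17) = -140.00
(18) = -153.00
(19) = 832.00
(20) = -792.00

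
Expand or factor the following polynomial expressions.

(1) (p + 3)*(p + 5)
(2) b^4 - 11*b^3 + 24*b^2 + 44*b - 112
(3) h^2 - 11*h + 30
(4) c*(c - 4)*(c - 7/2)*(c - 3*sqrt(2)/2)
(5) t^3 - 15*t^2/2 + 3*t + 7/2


(1) = p^2 + 8*p + 15
(2) = (b - 7)*(b - 4)*(b - 2)*(b + 2)
(3) = (h - 6)*(h - 5)
(4) = c^4 - 15*c^3/2 - 3*sqrt(2)*c^3/2 + 14*c^2 + 45*sqrt(2)*c^2/4 - 21*sqrt(2)*c
(5) = (t - 7)*(t - 1)*(t + 1/2)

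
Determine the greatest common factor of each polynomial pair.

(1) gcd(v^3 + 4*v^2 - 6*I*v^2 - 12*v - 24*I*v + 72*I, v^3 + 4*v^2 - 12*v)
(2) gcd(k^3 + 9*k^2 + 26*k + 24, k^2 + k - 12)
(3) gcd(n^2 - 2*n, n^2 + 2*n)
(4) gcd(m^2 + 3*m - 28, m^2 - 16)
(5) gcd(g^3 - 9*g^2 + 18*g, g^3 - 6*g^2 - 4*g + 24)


(1) = v^2 + 4*v - 12
(2) = k + 4
(3) = gcd(n*(n - 2), n*(n + 2)) = n
(4) = gcd((m - 4)*(m + 7), (m - 4)*(m + 4)) = m - 4
(5) = g - 6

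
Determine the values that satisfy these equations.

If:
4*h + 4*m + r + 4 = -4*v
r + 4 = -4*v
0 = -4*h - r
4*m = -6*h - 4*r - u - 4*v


Then:
h = v + 1
m = -v - 1
r = -4*v - 4
u = 10*v + 14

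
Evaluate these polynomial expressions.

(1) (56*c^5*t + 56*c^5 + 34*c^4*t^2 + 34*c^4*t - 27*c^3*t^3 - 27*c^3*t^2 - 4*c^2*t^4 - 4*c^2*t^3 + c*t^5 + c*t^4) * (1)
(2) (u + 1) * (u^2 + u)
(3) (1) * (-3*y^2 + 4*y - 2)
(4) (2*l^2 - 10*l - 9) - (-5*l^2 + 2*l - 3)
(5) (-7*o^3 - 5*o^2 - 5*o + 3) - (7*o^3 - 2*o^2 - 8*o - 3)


(1) = 56*c^5*t + 56*c^5 + 34*c^4*t^2 + 34*c^4*t - 27*c^3*t^3 - 27*c^3*t^2 - 4*c^2*t^4 - 4*c^2*t^3 + c*t^5 + c*t^4
(2) = u^3 + 2*u^2 + u
(3) = -3*y^2 + 4*y - 2
(4) = 7*l^2 - 12*l - 6
(5) = -14*o^3 - 3*o^2 + 3*o + 6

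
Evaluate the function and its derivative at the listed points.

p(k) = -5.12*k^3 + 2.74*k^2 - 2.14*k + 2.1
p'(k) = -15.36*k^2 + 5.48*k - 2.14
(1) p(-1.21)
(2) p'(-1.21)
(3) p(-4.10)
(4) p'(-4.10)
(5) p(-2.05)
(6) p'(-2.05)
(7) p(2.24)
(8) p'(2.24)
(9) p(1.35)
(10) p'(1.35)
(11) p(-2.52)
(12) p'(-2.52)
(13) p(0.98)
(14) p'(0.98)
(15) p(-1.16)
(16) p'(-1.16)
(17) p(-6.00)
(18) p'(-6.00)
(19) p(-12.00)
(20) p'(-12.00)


(1) = 17.77
(2) = -31.26
(3) = 409.81
(4) = -282.81
(5) = 62.11
(6) = -77.92
(7) = -46.49
(8) = -66.94
(9) = -8.39
(10) = -22.74
(11) = 106.83
(12) = -113.49
(13) = -2.18
(14) = -11.52
(15) = 16.26
(16) = -29.17
(17) = 1219.50
(18) = -587.98
(19) = 9269.70
(20) = -2279.74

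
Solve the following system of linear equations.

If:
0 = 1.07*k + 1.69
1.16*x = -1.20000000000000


Then:
k = -1.58
x = -1.03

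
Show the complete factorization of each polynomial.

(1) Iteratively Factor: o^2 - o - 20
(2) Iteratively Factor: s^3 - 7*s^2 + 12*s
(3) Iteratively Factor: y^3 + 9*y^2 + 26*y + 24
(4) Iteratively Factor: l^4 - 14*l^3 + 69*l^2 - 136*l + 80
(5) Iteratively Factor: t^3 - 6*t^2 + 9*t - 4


(1) = (o + 4)*(o - 5)
(2) = (s)*(s^2 - 7*s + 12) = s*(s - 4)*(s - 3)
(3) = (y + 3)*(y^2 + 6*y + 8) = (y + 2)*(y + 3)*(y + 4)
(4) = (l - 1)*(l^3 - 13*l^2 + 56*l - 80) = (l - 4)*(l - 1)*(l^2 - 9*l + 20) = (l - 4)^2*(l - 1)*(l - 5)
(5) = (t - 4)*(t^2 - 2*t + 1) = (t - 4)*(t - 1)*(t - 1)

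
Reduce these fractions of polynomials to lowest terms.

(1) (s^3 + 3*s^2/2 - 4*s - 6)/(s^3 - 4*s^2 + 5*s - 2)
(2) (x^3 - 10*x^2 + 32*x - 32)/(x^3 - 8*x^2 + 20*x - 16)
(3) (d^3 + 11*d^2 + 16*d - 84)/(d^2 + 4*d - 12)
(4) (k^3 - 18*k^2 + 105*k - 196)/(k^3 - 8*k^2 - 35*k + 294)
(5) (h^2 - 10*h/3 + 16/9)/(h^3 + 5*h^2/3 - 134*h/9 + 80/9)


(1) = (2*s^2 + 7*s + 6)/(2*s^2 - 4*s + 2)
(2) = (x - 4)/(x - 2)
(3) = d + 7
(4) = (k - 4)/(k + 6)
(5) = 1/(h + 5)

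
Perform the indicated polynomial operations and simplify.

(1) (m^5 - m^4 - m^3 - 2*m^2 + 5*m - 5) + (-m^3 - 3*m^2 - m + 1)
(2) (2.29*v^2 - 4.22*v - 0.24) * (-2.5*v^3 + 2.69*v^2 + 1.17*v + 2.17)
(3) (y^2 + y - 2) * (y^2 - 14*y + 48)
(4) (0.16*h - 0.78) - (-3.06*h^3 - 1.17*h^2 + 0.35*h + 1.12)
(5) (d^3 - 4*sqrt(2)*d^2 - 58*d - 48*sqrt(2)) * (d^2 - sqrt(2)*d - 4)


(1) = m^5 - m^4 - 2*m^3 - 5*m^2 + 4*m - 4
(2) = -5.725*v^5 + 16.7101*v^4 - 8.0725*v^3 - 0.6137*v^2 - 9.4382*v - 0.5208
(3) = y^4 - 13*y^3 + 32*y^2 + 76*y - 96
(4) = 3.06*h^3 + 1.17*h^2 - 0.19*h - 1.9
(5) = d^5 - 5*sqrt(2)*d^4 - 54*d^3 + 26*sqrt(2)*d^2 + 328*d + 192*sqrt(2)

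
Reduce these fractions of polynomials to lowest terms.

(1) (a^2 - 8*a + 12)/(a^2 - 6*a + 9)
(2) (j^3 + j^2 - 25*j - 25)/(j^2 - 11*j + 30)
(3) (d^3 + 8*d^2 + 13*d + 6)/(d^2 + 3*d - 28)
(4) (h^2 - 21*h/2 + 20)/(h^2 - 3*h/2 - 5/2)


(1) = (a^2 - 8*a + 12)/(a^2 - 6*a + 9)
(2) = (j^2 + 6*j + 5)/(j - 6)
(3) = (d^3 + 8*d^2 + 13*d + 6)/(d^2 + 3*d - 28)
(4) = (h - 8)/(h + 1)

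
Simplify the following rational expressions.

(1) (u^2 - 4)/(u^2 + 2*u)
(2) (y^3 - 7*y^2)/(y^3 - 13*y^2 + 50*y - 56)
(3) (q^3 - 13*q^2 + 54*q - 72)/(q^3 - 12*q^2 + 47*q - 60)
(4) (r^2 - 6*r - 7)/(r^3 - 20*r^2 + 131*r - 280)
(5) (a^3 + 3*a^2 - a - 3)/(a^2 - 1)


(1) = (u - 2)/u
(2) = y^2/(y^2 - 6*y + 8)
(3) = (q - 6)/(q - 5)
(4) = (r + 1)/(r^2 - 13*r + 40)
(5) = a + 3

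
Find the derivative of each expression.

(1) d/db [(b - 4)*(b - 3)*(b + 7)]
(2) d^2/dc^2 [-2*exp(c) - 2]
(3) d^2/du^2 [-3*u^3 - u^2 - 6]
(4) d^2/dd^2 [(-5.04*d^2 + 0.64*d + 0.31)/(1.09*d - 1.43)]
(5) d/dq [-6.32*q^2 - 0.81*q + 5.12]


(1) = 3*b^2 - 37
(2) = -2*exp(c)
(3) = -18*u - 2
(4) = -17.880834/(1.295029*d^3 - 5.096949*d^2 + 6.686823*d - 2.924207)
(5) = -12.64*q - 0.81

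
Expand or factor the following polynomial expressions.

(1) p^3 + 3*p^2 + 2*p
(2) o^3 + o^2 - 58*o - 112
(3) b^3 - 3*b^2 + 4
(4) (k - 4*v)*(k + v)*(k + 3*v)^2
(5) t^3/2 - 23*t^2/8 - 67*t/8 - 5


(1) = p*(p + 1)*(p + 2)
(2) = (o - 8)*(o + 2)*(o + 7)
(3) = (b - 2)^2*(b + 1)
(4) = k^4 + 3*k^3*v - 13*k^2*v^2 - 51*k*v^3 - 36*v^4
(5) = (t/2 + 1/2)*(t - 8)*(t + 5/4)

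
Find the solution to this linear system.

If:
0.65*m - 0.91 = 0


Then:
m = 1.40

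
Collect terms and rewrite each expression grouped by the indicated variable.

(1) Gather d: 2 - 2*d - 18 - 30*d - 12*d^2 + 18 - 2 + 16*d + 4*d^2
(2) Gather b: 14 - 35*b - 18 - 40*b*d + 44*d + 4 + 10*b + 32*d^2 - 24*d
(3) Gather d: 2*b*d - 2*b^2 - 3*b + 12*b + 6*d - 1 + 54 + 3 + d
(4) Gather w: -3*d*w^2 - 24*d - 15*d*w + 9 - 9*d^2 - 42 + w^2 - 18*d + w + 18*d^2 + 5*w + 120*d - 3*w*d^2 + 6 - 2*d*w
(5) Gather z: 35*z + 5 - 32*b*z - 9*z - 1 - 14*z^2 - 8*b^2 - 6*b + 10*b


(1) = -8*d^2 - 16*d
(2) = b*(-40*d - 25) + 32*d^2 + 20*d
(3) = -2*b^2 + 9*b + d*(2*b + 7) + 56
(4) = 9*d^2 + 78*d + w^2*(1 - 3*d) + w*(-3*d^2 - 17*d + 6) - 27
(5) = -8*b^2 + 4*b - 14*z^2 + z*(26 - 32*b) + 4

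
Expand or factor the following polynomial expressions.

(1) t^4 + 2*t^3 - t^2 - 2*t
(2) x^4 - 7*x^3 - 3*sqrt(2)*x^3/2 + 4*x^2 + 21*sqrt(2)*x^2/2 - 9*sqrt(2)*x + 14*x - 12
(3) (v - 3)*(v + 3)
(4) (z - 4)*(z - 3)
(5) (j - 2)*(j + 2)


(1) = t*(t - 1)*(t + 1)*(t + 2)
(2) = (x - 6)*(x - 1)*(x - 2*sqrt(2))*(x + sqrt(2)/2)
(3) = v^2 - 9
(4) = z^2 - 7*z + 12
(5) = j^2 - 4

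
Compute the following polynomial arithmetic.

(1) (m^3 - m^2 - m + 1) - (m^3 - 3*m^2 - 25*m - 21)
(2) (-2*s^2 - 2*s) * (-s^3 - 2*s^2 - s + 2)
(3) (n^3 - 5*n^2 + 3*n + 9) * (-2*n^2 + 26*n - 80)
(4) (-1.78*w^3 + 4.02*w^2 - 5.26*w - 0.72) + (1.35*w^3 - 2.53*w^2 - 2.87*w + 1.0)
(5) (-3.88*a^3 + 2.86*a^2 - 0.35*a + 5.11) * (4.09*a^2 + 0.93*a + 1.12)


(1) = 2*m^2 + 24*m + 22
(2) = 2*s^5 + 6*s^4 + 6*s^3 - 2*s^2 - 4*s
(3) = -2*n^5 + 36*n^4 - 216*n^3 + 460*n^2 - 6*n - 720
(4) = -0.43*w^3 + 1.49*w^2 - 8.13*w + 0.28
(5) = -15.8692*a^5 + 8.089*a^4 - 3.1173*a^3 + 23.7776*a^2 + 4.3603*a + 5.7232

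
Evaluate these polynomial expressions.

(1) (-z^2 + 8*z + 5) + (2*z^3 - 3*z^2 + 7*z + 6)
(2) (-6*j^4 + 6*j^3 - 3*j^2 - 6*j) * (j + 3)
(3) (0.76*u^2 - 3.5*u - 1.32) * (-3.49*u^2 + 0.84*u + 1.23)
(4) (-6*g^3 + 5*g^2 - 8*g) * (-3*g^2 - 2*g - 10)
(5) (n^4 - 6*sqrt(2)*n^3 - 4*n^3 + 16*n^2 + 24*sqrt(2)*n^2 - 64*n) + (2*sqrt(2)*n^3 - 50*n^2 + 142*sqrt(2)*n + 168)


(1) = 2*z^3 - 4*z^2 + 15*z + 11
(2) = -6*j^5 - 12*j^4 + 15*j^3 - 15*j^2 - 18*j
(3) = -2.6524*u^4 + 12.8534*u^3 + 2.6016*u^2 - 5.4138*u - 1.6236
(4) = 18*g^5 - 3*g^4 + 74*g^3 - 34*g^2 + 80*g
(5) = n^4 - 4*sqrt(2)*n^3 - 4*n^3 - 34*n^2 + 24*sqrt(2)*n^2 - 64*n + 142*sqrt(2)*n + 168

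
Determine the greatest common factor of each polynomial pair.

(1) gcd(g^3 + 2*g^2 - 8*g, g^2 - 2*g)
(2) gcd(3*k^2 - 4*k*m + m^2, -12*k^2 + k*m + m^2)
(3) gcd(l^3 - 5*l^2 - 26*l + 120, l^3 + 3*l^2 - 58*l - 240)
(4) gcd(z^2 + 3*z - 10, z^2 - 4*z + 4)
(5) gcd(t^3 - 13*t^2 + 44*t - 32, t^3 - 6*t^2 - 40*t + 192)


(1) = gcd(g*(g - 2)*(g + 4), g*(g - 2)) = g^2 - 2*g
(2) = 3*k - m
(3) = l + 5
(4) = gcd((z - 2)*(z + 5), (z - 2)^2) = z - 2
(5) = t^2 - 12*t + 32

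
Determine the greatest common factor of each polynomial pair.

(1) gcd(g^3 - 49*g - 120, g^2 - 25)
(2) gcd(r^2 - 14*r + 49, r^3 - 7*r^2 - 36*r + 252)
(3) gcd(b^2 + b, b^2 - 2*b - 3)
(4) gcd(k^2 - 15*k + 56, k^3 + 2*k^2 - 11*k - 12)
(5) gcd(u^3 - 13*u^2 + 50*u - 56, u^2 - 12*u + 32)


(1) = g + 5
(2) = r - 7
(3) = b + 1
(4) = gcd((k - 8)*(k - 7), (k - 3)*(k + 1)*(k + 4)) = 1
(5) = gcd((u - 7)*(u - 4)*(u - 2), (u - 8)*(u - 4)) = u - 4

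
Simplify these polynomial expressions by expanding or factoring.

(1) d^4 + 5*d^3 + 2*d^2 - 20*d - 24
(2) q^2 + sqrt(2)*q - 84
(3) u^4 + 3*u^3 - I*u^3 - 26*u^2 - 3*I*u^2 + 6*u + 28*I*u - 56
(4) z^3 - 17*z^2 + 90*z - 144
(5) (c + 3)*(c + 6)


(1) = (d - 2)*(d + 2)^2*(d + 3)
(2) = (q - 6*sqrt(2))*(q + 7*sqrt(2))
(3) = (u - 4)*(u + 7)*(u - 2*I)*(u + I)
(4) = (z - 8)*(z - 6)*(z - 3)
(5) = c^2 + 9*c + 18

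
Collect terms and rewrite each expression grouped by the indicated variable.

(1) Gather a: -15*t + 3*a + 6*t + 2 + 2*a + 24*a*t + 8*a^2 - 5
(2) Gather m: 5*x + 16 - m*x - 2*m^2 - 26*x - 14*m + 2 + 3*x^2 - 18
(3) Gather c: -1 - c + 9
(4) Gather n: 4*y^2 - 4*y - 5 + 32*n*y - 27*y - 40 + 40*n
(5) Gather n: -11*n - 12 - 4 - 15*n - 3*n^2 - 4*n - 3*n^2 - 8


(1) = 8*a^2 + a*(24*t + 5) - 9*t - 3
(2) = -2*m^2 + m*(-x - 14) + 3*x^2 - 21*x
(3) = 8 - c
(4) = n*(32*y + 40) + 4*y^2 - 31*y - 45
(5) = -6*n^2 - 30*n - 24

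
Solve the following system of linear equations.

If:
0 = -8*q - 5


Then:
q = -5/8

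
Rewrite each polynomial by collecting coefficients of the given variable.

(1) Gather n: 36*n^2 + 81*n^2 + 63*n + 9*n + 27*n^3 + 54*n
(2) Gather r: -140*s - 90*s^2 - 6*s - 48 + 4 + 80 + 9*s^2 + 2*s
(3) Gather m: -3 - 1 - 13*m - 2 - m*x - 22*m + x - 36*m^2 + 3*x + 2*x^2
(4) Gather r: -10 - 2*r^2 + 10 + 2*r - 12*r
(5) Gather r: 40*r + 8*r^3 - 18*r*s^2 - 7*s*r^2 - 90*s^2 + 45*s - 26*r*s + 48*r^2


(1) = 27*n^3 + 117*n^2 + 126*n
(2) = -81*s^2 - 144*s + 36
(3) = -36*m^2 + m*(-x - 35) + 2*x^2 + 4*x - 6
(4) = -2*r^2 - 10*r
(5) = 8*r^3 + r^2*(48 - 7*s) + r*(-18*s^2 - 26*s + 40) - 90*s^2 + 45*s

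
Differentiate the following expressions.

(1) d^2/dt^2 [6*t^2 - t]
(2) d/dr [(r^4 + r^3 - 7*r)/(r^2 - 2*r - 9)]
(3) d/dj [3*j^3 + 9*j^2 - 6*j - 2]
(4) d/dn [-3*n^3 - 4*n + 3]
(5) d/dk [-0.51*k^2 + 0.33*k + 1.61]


(1) = 12
(2) = (2*r^5 - 5*r^4 - 40*r^3 - 20*r^2 + 63)/(r^4 - 4*r^3 - 14*r^2 + 36*r + 81)
(3) = 9*j^2 + 18*j - 6
(4) = -9*n^2 - 4
(5) = 0.33 - 1.02*k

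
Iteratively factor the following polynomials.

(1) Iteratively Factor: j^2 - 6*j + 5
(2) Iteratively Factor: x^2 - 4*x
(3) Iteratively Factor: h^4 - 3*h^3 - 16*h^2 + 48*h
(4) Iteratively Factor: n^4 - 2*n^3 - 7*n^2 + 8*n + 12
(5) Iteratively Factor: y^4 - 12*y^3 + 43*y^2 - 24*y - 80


(1) = (j - 5)*(j - 1)
(2) = (x)*(x - 4)
(3) = (h - 3)*(h^3 - 16*h) = h*(h - 3)*(h^2 - 16) = h*(h - 4)*(h - 3)*(h + 4)
(4) = (n - 3)*(n^3 + n^2 - 4*n - 4) = (n - 3)*(n + 2)*(n^2 - n - 2) = (n - 3)*(n - 2)*(n + 2)*(n + 1)
(5) = (y - 4)*(y^3 - 8*y^2 + 11*y + 20) = (y - 5)*(y - 4)*(y^2 - 3*y - 4) = (y - 5)*(y - 4)^2*(y + 1)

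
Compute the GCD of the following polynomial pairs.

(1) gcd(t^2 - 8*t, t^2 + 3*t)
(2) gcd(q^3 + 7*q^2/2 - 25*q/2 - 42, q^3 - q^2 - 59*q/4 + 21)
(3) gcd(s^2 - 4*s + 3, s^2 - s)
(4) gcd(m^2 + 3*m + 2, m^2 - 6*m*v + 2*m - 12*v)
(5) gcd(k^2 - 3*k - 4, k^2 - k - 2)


(1) = t
(2) = q^2 + q/2 - 14
(3) = gcd((s - 3)*(s - 1), s*(s - 1)) = s - 1
(4) = m + 2
(5) = k + 1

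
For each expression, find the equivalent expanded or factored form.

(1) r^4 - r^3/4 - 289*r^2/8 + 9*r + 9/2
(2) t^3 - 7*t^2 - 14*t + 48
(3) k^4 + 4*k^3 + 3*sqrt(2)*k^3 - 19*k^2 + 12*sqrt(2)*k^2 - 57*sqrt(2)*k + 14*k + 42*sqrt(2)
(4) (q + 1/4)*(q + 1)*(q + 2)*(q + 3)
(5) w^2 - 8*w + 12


(1) = (r - 6)*(r - 1/2)*(r + 1/4)*(r + 6)
(2) = (t - 8)*(t - 2)*(t + 3)
(3) = (k - 2)*(k - 1)*(k + 7)*(k + 3*sqrt(2))
(4) = q^4 + 25*q^3/4 + 25*q^2/2 + 35*q/4 + 3/2
(5) = (w - 6)*(w - 2)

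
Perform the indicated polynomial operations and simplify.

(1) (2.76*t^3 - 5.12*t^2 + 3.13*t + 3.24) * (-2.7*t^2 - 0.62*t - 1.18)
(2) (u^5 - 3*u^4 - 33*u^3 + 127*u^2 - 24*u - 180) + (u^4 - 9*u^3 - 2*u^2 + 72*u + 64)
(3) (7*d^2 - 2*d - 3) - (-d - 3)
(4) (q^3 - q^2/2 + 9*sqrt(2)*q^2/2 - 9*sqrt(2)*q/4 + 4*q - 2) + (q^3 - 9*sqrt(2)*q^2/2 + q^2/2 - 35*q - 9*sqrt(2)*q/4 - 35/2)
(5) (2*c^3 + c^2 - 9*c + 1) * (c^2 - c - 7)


(1) = -7.452*t^5 + 12.1128*t^4 - 8.5334*t^3 - 4.647*t^2 - 5.7022*t - 3.8232
(2) = u^5 - 2*u^4 - 42*u^3 + 125*u^2 + 48*u - 116
(3) = 7*d^2 - d
(4) = 2*q^3 - 31*q - 9*sqrt(2)*q/2 - 39/2
(5) = 2*c^5 - c^4 - 24*c^3 + 3*c^2 + 62*c - 7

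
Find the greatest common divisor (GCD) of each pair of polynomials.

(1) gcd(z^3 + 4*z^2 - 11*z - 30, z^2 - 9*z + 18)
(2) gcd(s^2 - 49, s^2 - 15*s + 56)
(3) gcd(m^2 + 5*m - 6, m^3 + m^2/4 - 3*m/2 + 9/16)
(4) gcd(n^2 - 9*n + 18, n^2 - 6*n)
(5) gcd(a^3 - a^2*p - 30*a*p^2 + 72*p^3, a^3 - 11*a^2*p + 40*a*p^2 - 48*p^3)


(1) = z - 3
(2) = gcd((s - 7)*(s + 7), (s - 8)*(s - 7)) = s - 7
(3) = 1
(4) = n - 6
(5) = a^2 - 7*a*p + 12*p^2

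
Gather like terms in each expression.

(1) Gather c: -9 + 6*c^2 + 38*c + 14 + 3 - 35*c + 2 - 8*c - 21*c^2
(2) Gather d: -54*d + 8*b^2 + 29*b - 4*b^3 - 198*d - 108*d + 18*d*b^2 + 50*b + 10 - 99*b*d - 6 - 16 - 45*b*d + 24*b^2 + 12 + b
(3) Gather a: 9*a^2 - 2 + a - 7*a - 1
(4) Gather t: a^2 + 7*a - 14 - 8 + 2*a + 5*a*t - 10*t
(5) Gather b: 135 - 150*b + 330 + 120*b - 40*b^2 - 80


(1) = -15*c^2 - 5*c + 10
(2) = -4*b^3 + 32*b^2 + 80*b + d*(18*b^2 - 144*b - 360)
(3) = 9*a^2 - 6*a - 3
(4) = a^2 + 9*a + t*(5*a - 10) - 22
(5) = -40*b^2 - 30*b + 385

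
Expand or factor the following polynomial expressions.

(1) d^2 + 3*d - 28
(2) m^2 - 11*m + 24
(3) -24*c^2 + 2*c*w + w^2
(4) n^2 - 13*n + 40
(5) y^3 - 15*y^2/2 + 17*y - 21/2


(1) = (d - 4)*(d + 7)
(2) = (m - 8)*(m - 3)
(3) = (-4*c + w)*(6*c + w)
(4) = (n - 8)*(n - 5)
(5) = (y - 7/2)*(y - 3)*(y - 1)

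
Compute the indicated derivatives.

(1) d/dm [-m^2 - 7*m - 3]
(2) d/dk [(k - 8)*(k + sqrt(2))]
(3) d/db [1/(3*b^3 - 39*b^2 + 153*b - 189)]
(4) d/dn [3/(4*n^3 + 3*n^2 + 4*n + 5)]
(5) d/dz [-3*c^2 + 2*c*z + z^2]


(1) = -2*m - 7
(2) = 2*k - 8 + sqrt(2)
(3) = (-b^2 + 26*b/3 - 17)/(b^3 - 13*b^2 + 51*b - 63)^2
(4) = 6*(-6*n^2 - 3*n - 2)/(4*n^3 + 3*n^2 + 4*n + 5)^2
(5) = 2*c + 2*z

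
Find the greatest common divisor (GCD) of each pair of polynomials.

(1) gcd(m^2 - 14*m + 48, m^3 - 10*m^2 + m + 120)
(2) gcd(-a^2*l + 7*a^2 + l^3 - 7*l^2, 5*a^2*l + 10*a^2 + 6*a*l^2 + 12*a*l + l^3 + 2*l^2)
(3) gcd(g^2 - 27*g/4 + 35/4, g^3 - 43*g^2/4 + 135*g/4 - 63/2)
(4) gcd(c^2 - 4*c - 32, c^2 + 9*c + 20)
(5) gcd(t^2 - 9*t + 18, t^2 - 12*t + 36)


(1) = gcd((m - 8)*(m - 6), (m - 8)*(m - 5)*(m + 3)) = m - 8
(2) = a + l
(3) = g - 7/4
(4) = c + 4
(5) = t - 6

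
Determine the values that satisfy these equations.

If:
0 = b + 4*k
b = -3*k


Then:
b = 0
k = 0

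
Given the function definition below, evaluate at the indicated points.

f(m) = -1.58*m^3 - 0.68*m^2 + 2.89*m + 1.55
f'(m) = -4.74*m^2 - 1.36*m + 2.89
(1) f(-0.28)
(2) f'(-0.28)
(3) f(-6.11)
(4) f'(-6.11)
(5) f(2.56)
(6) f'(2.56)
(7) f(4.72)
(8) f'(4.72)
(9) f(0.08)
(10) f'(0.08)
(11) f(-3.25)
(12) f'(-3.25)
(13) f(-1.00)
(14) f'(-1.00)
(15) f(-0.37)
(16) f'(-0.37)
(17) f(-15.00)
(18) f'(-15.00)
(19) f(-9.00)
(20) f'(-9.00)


(1) = 0.72
(2) = 2.90
(3) = 318.90
(4) = -165.75
(5) = -22.02
(6) = -31.66
(7) = -166.10
(8) = -109.13
(9) = 1.78
(10) = 2.75
(11) = 39.21
(12) = -42.76
(13) = -0.44
(14) = -0.49
(15) = 0.47
(16) = 2.74
(17) = 5137.70
(18) = -1043.21
(19) = 1072.28
(20) = -368.81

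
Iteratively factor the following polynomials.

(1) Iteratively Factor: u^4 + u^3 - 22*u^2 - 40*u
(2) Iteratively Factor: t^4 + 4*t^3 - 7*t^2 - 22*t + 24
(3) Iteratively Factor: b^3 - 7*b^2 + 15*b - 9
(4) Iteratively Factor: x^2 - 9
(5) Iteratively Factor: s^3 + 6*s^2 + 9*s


(1) = (u + 2)*(u^3 - u^2 - 20*u) = (u - 5)*(u + 2)*(u^2 + 4*u) = (u - 5)*(u + 2)*(u + 4)*(u)
(2) = (t - 2)*(t^3 + 6*t^2 + 5*t - 12) = (t - 2)*(t + 4)*(t^2 + 2*t - 3) = (t - 2)*(t + 3)*(t + 4)*(t - 1)
(3) = (b - 3)*(b^2 - 4*b + 3) = (b - 3)^2*(b - 1)
(4) = (x + 3)*(x - 3)
(5) = (s)*(s^2 + 6*s + 9) = s*(s + 3)*(s + 3)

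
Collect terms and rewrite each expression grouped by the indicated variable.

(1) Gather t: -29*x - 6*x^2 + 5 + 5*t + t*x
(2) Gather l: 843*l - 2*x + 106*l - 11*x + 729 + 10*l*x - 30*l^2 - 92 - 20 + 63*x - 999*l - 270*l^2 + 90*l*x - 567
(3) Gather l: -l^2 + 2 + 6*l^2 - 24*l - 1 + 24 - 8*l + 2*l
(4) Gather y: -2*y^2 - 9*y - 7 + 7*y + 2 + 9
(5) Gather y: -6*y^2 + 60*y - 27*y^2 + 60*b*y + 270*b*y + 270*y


(1) = t*(x + 5) - 6*x^2 - 29*x + 5
(2) = -300*l^2 + l*(100*x - 50) + 50*x + 50
(3) = 5*l^2 - 30*l + 25
(4) = -2*y^2 - 2*y + 4
(5) = -33*y^2 + y*(330*b + 330)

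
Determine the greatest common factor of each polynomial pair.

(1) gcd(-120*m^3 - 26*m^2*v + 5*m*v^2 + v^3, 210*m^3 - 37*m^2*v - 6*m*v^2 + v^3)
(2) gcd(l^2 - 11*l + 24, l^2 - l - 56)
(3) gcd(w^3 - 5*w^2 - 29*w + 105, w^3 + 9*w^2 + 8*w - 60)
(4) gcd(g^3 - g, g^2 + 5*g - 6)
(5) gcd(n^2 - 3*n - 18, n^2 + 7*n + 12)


(1) = -30*m^2 + m*v + v^2
(2) = gcd((l - 8)*(l - 3), (l - 8)*(l + 7)) = l - 8
(3) = w + 5
(4) = gcd(g*(g - 1)*(g + 1), (g - 1)*(g + 6)) = g - 1
(5) = n + 3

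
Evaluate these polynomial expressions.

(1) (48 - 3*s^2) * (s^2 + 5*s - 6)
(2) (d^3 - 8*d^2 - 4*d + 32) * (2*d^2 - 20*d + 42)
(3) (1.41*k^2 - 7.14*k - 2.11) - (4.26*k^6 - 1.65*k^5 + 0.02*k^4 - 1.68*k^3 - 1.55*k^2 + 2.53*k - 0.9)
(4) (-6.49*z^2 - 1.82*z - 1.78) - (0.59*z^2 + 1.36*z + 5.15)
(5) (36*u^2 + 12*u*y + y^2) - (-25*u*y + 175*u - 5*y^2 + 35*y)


(1) = -3*s^4 - 15*s^3 + 66*s^2 + 240*s - 288
(2) = 2*d^5 - 36*d^4 + 194*d^3 - 192*d^2 - 808*d + 1344
(3) = -4.26*k^6 + 1.65*k^5 - 0.02*k^4 + 1.68*k^3 + 2.96*k^2 - 9.67*k - 1.21
(4) = -7.08*z^2 - 3.18*z - 6.93
(5) = 36*u^2 + 37*u*y - 175*u + 6*y^2 - 35*y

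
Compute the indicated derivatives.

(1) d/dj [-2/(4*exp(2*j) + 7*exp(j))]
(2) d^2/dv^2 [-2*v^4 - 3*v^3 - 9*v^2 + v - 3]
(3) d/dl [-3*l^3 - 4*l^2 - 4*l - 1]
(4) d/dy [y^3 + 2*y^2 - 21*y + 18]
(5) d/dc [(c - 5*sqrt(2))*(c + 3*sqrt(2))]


(1) = 2*(8*exp(j) + 7)*exp(-j)/(4*exp(j) + 7)^2
(2) = -24*v^2 - 18*v - 18
(3) = -9*l^2 - 8*l - 4
(4) = 3*y^2 + 4*y - 21
(5) = 2*c - 2*sqrt(2)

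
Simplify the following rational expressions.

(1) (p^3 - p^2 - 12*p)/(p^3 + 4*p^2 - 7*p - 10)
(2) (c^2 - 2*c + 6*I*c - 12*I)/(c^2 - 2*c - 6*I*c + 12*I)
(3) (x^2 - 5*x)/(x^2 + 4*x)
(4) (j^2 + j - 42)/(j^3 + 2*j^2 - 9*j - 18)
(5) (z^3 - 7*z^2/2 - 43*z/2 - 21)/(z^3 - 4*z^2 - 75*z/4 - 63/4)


(1) = (p^3 - p^2 - 12*p)/(p^3 + 4*p^2 - 7*p - 10)
(2) = (c + 6*I)/(c - 6*I)
(3) = (x - 5)/(x + 4)
(4) = (j^2 + j - 42)/(j^3 + 2*j^2 - 9*j - 18)
(5) = (2*z + 4)/(2*z + 3)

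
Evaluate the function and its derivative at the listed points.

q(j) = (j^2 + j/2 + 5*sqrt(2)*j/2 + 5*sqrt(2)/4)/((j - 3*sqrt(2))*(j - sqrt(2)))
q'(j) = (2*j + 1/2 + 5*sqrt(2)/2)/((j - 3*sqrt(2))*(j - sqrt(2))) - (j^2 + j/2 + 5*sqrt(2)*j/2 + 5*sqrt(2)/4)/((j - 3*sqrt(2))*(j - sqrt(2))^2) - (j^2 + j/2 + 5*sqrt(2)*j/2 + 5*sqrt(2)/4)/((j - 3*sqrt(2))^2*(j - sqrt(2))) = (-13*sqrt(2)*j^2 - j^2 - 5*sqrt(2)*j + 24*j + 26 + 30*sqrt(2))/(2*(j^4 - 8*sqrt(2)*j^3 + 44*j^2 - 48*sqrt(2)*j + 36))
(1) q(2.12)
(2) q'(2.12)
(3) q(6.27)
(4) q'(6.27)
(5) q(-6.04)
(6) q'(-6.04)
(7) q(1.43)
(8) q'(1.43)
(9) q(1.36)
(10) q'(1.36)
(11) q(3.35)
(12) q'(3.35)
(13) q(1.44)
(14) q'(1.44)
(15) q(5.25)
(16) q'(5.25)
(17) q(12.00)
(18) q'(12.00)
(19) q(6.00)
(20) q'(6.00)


(1) = -9.89
(2) = 3.83
(3) = 6.74
(4) = -3.03
(5) = 0.18
(6) = -0.06
(7) = -215.84
(8) = 13440.24
(9) = 58.27
(10) = 1138.19
(11) = -15.34
(12) = -15.47
(13) = -133.56
(14) = 5036.20
(15) = 13.07
(16) = -12.62
(17) = 2.36
(18) = -0.19
(19) = 7.69
(20) = -4.06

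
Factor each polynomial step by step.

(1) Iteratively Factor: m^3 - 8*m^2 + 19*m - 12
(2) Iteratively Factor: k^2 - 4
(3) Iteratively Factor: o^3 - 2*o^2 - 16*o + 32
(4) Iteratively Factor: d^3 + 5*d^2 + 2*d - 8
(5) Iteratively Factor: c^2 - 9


(1) = (m - 1)*(m^2 - 7*m + 12) = (m - 4)*(m - 1)*(m - 3)
(2) = (k - 2)*(k + 2)
(3) = (o - 2)*(o^2 - 16) = (o - 2)*(o + 4)*(o - 4)
(4) = (d + 2)*(d^2 + 3*d - 4) = (d + 2)*(d + 4)*(d - 1)
(5) = (c - 3)*(c + 3)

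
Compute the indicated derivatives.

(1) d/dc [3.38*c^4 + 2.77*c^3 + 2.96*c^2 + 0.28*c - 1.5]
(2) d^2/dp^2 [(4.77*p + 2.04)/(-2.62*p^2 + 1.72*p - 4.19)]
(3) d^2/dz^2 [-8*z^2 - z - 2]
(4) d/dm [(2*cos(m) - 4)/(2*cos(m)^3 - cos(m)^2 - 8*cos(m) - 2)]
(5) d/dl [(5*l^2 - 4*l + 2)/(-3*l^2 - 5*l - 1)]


(1) = 13.52*c^3 + 8.31*c^2 + 5.92*c + 0.28
(2) = (-(4.77*p + 2.04)*(5.24*p - 1.72)*(10.48*p - 3.44) + (74.9844*p - 5.7192)*(2.62*p^2 - 1.72*p + 4.19))/(2.62*p^2 - 1.72*p + 4.19)^3
(3) = -16
(4) = 8*(13*sin(m)^2 + 7*cos(m) + cos(3*m) + 5)*sin(m)/(2*sin(m)^2 - 13*cos(m) + cos(3*m) - 6)^2
(5) = (-37*l^2 + 2*l + 14)/(9*l^4 + 30*l^3 + 31*l^2 + 10*l + 1)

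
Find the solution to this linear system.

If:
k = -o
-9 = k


Then:
k = -9
o = 9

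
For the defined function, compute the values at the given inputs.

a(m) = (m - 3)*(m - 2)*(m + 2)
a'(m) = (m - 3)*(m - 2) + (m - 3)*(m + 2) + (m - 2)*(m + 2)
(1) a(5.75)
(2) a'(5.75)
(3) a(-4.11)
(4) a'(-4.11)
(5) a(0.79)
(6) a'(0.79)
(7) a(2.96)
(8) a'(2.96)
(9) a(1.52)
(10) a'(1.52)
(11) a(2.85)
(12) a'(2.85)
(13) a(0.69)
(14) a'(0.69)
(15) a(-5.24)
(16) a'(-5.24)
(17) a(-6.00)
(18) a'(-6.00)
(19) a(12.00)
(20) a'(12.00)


(1) = 79.92
(2) = 60.69
(3) = -91.66
(4) = 71.34
(5) = 7.46
(6) = -6.87
(7) = -0.19
(8) = 4.52
(9) = 2.50
(10) = -6.19
(11) = -0.62
(12) = 3.27
(13) = 8.14
(14) = -6.71
(15) = -193.29
(16) = 109.81
(17) = -288.00
(18) = 140.00
(19) = 1260.00
(20) = 356.00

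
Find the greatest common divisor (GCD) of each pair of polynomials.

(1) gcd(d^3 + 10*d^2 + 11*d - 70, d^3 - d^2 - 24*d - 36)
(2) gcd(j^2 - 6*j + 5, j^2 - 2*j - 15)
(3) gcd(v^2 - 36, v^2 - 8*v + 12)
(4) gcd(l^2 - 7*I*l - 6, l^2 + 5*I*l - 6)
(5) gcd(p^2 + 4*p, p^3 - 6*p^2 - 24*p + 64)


(1) = 1
(2) = gcd((j - 5)*(j - 1), (j - 5)*(j + 3)) = j - 5
(3) = v - 6
(4) = 1
(5) = gcd(p*(p + 4), (p - 8)*(p - 2)*(p + 4)) = p + 4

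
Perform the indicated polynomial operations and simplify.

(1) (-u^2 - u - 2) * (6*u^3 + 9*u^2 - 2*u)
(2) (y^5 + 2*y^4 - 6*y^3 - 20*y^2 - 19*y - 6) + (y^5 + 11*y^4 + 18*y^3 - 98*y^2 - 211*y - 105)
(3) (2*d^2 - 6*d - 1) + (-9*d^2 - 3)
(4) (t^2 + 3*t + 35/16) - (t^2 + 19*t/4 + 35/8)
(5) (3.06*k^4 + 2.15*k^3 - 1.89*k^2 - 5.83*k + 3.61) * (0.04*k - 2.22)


(1) = -6*u^5 - 15*u^4 - 19*u^3 - 16*u^2 + 4*u
(2) = 2*y^5 + 13*y^4 + 12*y^3 - 118*y^2 - 230*y - 111
(3) = -7*d^2 - 6*d - 4
(4) = -7*t/4 - 35/16
(5) = 0.1224*k^5 - 6.7072*k^4 - 4.8486*k^3 + 3.9626*k^2 + 13.087*k - 8.0142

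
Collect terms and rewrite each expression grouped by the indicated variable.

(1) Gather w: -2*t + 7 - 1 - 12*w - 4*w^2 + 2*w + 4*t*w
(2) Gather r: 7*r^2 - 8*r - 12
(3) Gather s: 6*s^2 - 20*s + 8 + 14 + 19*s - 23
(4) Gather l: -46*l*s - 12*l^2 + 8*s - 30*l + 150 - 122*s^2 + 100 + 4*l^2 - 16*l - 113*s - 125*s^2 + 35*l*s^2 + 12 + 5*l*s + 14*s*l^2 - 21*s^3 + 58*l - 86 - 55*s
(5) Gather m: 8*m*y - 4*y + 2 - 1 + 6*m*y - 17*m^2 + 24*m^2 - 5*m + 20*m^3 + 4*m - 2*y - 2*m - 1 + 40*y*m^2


(1) = -2*t - 4*w^2 + w*(4*t - 10) + 6
(2) = 7*r^2 - 8*r - 12
(3) = 6*s^2 - s - 1
(4) = l^2*(14*s - 8) + l*(35*s^2 - 41*s + 12) - 21*s^3 - 247*s^2 - 160*s + 176
(5) = 20*m^3 + m^2*(40*y + 7) + m*(14*y - 3) - 6*y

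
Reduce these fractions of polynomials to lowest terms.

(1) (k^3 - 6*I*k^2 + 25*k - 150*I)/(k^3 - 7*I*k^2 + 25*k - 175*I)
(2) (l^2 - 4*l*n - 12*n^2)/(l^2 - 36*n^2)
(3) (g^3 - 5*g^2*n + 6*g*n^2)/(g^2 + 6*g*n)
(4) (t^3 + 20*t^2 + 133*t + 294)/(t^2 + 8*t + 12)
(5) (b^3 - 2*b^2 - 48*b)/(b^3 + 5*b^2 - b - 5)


(1) = (k - 6*I)/(k - 7*I)
(2) = (l + 2*n)/(l + 6*n)
(3) = (g^2 - 5*g*n + 6*n^2)/(g + 6*n)
(4) = (t^2 + 14*t + 49)/(t + 2)
(5) = (b^3 - 2*b^2 - 48*b)/(b^3 + 5*b^2 - b - 5)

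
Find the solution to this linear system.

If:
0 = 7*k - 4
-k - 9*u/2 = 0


Then:
k = 4/7
u = -8/63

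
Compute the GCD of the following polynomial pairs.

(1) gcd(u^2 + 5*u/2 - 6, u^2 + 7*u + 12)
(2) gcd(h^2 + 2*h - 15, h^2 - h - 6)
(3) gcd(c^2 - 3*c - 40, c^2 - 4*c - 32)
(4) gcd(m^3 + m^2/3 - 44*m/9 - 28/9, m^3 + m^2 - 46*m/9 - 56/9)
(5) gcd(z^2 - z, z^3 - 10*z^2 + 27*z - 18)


(1) = gcd((u - 3/2)*(u + 4), (u + 3)*(u + 4)) = u + 4
(2) = gcd((h - 3)*(h + 5), (h - 3)*(h + 2)) = h - 3
(3) = c - 8
(4) = gcd((m - 7/3)*(m + 2/3)*(m + 2), (m - 7/3)*(m + 4/3)*(m + 2)) = m^2 - m/3 - 14/3
(5) = z - 1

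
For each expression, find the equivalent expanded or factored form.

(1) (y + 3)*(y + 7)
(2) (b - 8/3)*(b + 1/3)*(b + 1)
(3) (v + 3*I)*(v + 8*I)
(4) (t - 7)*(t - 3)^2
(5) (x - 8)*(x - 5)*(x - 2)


(1) = y^2 + 10*y + 21
(2) = b^3 - 4*b^2/3 - 29*b/9 - 8/9
(3) = v^2 + 11*I*v - 24
(4) = t^3 - 13*t^2 + 51*t - 63
(5) = x^3 - 15*x^2 + 66*x - 80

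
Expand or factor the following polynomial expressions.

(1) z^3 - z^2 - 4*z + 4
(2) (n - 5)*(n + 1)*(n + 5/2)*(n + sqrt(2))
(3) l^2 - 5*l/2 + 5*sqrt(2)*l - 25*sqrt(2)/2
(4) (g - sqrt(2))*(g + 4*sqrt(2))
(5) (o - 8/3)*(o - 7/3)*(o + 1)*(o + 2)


(1) = (z - 2)*(z - 1)*(z + 2)
(2) = n^4 - 3*n^3/2 + sqrt(2)*n^3 - 15*n^2 - 3*sqrt(2)*n^2/2 - 15*sqrt(2)*n - 25*n/2 - 25*sqrt(2)/2
(3) = (l - 5/2)*(l + 5*sqrt(2))
(4) = g^2 + 3*sqrt(2)*g - 8
(5) = o^4 - 2*o^3 - 61*o^2/9 + 26*o/3 + 112/9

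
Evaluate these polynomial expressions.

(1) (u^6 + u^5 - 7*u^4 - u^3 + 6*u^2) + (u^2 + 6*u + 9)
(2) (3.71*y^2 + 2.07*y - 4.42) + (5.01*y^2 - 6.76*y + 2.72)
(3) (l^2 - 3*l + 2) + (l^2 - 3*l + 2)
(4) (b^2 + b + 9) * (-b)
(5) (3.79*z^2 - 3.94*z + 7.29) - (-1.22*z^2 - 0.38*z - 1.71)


(1) = u^6 + u^5 - 7*u^4 - u^3 + 7*u^2 + 6*u + 9
(2) = 8.72*y^2 - 4.69*y - 1.7
(3) = 2*l^2 - 6*l + 4
(4) = -b^3 - b^2 - 9*b
(5) = 5.01*z^2 - 3.56*z + 9.0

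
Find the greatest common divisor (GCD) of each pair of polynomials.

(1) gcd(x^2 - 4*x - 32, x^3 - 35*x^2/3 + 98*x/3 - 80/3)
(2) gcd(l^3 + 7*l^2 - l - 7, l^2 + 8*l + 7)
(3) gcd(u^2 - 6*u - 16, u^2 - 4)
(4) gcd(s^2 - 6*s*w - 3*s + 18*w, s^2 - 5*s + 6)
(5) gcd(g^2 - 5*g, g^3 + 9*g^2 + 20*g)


(1) = gcd((x - 8)*(x + 4), (x - 8)*(x - 2)*(x - 5/3)) = x - 8
(2) = gcd((l - 1)*(l + 1)*(l + 7), (l + 1)*(l + 7)) = l^2 + 8*l + 7
(3) = gcd((u - 8)*(u + 2), (u - 2)*(u + 2)) = u + 2
(4) = gcd((s - 3)*(s - 6*w), (s - 3)*(s - 2)) = s - 3
(5) = gcd(g*(g - 5), g*(g + 4)*(g + 5)) = g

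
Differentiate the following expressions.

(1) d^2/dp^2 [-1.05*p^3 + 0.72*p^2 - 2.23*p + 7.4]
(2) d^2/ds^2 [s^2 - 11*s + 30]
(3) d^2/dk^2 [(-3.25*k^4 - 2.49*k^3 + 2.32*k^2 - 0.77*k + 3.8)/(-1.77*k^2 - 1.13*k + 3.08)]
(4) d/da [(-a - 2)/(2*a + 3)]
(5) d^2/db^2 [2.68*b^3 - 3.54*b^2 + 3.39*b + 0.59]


(1) = 1.44 - 6.3*p
(2) = 2
(3) = (20.36385*k^6 + 39.00195*k^5 - 81.40665*k^4 - 133.36774*k^3 + 170.656032*k^2 + 121.310928*k - 89.79368)/(5.545233*k^6 + 10.620531*k^5 - 22.167657*k^4 - 35.518951*k^3 + 38.574228*k^2 + 32.158896*k - 29.218112)
(4) = (2*a + 3)^(-2)
(5) = 16.08*b - 7.08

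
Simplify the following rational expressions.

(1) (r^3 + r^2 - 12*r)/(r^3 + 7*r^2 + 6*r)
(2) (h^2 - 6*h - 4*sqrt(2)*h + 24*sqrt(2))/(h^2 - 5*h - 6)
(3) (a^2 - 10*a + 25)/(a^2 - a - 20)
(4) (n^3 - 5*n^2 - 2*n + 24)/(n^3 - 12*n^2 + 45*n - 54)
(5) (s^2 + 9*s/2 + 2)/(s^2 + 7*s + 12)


(1) = (r^2 + r - 12)/(r^2 + 7*r + 6)
(2) = (h - 4*sqrt(2))/(h + 1)
(3) = (a - 5)/(a + 4)
(4) = (n^2 - 2*n - 8)/(n^2 - 9*n + 18)
(5) = (2*s + 1)/(2*s + 6)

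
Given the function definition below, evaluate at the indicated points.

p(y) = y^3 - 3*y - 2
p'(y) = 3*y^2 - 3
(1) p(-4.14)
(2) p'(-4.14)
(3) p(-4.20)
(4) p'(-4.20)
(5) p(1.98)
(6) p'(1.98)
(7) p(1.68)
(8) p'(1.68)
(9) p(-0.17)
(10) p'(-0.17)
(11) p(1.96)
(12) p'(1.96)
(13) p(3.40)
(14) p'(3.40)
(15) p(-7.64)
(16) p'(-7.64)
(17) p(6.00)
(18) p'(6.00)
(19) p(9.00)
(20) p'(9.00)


(1) = -60.54
(2) = 48.42
(3) = -63.49
(4) = 49.92
(5) = -0.18
(6) = 8.76
(7) = -2.30
(8) = 5.47
(9) = -1.49
(10) = -2.91
(11) = -0.35
(12) = 8.52
(13) = 27.10
(14) = 31.68
(15) = -425.02
(16) = 172.11
(17) = 196.00
(18) = 105.00
(19) = 700.00
(20) = 240.00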